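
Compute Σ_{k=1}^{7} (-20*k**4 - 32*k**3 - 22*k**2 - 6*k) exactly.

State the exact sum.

Ratio r(k) = (10*k**4 + 56*k**3 + 119*k**2 + 113*k + 40)/(k*(10*k**3 + 16*k**2 + 11*k + 3)).
A = 1, B = 1, C = k**4 + 8*k**3/5 + 11*k**2/10 + 3*k/10.
f must satisfy (1)·f(k+1) − (1)·f(k) = k**4 + 8*k**3/5 + 11*k**2/10 + 3*k/10.
From deg A=0, deg B=0, deg C=4: d=5.
Solving with deg f ≤ 5: f(k) = k**3*(k - 1)*(2*k + 1)/10.
So s_k = (B(k−1)f/C)·t_k = (k**2*(k - 1)*(2*k + 1)/((5*k + 3)*(2*k**2 + 2*k + 1)))·t_k = 2*k**3*(-2*k**2 + k + 1).
Check: Δs_k = 2*k*(-10*k**3 - 16*k**2 - 11*k - 3). ✓
Evaluate s at k=8 and k=1: -121856 and 0; difference -121856.

Σ = -121856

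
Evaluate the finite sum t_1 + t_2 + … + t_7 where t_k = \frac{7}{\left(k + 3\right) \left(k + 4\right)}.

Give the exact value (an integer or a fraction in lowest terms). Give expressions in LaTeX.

r(k) = (k + 3)/(k + 5) after simplifying.
Factor: A=k + 3; B=k + 5; C=1.
Set up (k + 3)·f(k+1) − (k + 4)·f(k) − (1) = 0.
Degrees (1,1,0) ⇒ d ≤ 1.
Coefficient equations give f(k) = k/3.
Certificate R = B(k−1)f/C = k*(k + 4)/3 gives s_k = 7*k/(3*(k + 3)).
Verify: 7/(k**2 + 7*k + 12) matches t_k.
Evaluate s at k=8 and k=1: 56/33 and 7/12; difference 49/44.

Σ = 49/44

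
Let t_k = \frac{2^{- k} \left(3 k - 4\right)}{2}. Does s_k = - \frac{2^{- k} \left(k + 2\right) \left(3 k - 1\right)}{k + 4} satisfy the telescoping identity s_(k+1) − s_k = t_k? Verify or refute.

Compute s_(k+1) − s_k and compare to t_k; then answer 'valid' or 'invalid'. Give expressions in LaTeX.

s_(k+1) = -(k + 3)*(3*k + 2)/(2*2**k*(k + 5))
s_(k+1) − s_k = (3*k**3 + 17*k**2 - 4*k - 44)/(2*2**k*(k**2 + 9*k + 20))
(s_(k+1) − s_k) − t_k = (-3*k**2 - 14*k + 18)/(2**k*(k**2 + 9*k + 20))

Invalid: residual \frac{2^{- k} \left(- 3 k^{2} - 14 k + 18\right)}{k^{2} + 9 k + 20} ≠ 0.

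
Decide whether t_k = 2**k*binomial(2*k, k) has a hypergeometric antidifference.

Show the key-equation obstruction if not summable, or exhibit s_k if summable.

Compute t_(k+1)/t_k: get 4*(2*k + 1)/(k + 1).
So A=8*k + 4 and B=k + 1, with C=1.
Key eq: (8*k + 4)·f(k+1) = (k)·f(k) + (1).
Bound: deg f ≤ -1.
Bound -1 < 0, so the key equation has no polynomial solution.

No — t_k has no hypergeometric antidifference.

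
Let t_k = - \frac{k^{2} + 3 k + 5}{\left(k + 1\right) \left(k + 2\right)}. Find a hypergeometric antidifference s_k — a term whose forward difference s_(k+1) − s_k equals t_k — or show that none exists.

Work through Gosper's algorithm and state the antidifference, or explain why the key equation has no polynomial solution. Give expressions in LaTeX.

s_k = \frac{k \left(- k - 4\right)}{k + 1}

Compute t_(k+1)/t_k: get (k + 1)*(3*k + (k + 1)**2 + 8)/((k + 3)*(k**2 + 3*k + 5)).
Take A(k)=k + 1, B(k)=k + 3, C(k)=k**2 + 3*k + 5.
f must satisfy (k + 1)·f(k+1) − (k + 2)·f(k) = k**2 + 3*k + 5.
Degrees (1,1,2) ⇒ d ≤ 2.
Coefficient equations give f(k) = k*(k + 4).
Get s_k = R·t_k = k*(-k - 4)/(k + 1) with R(k) = B(k−1)f(k)/C(k) = k*(k + 2)*(k + 4)/(k**2 + 3*k + 5).
Check: Δs_k = (-k**2 - 3*k - 5)/(k**2 + 3*k + 2). ✓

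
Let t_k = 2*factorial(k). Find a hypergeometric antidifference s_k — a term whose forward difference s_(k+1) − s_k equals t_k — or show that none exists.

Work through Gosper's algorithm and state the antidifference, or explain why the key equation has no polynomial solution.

no hypergeometric antidifference exists

Ratio r(k) = k + 1.
A = k + 1, B = 1, C = 1.
Need (k + 1)·f(k+1) − (1)·f(k) = 1.
From deg A=1, deg B=0, deg C=0: d=-1.
d = -1 < 0 ⇒ no nonzero polynomial f; not summable.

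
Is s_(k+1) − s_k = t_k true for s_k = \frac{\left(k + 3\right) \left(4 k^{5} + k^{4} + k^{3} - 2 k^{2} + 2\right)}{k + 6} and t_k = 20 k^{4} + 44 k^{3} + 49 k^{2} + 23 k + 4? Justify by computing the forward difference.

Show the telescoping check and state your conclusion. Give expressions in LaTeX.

Invalid: residual \frac{3 \left(- 16 k^{5} - 163 k^{4} - 312 k^{3} - 319 k^{2} - 142 k - 22\right)}{k^{2} + 13 k + 42} ≠ 0.

s_(k+1) = (k + 4)*(4*(k + 1)**5 + (k + 1)**4 + (k + 1)**3 - 2*(k + 1)**2 + 2)/(k + 7)
s_(k+1) − s_k = 2*(10*k**6 + 128*k**5 + 486*k**4 + 786*k**3 + 702*k**2 + 296*k + 51)/(k**2 + 13*k + 42)
(s_(k+1) − s_k) − t_k = 3*(-16*k**5 - 163*k**4 - 312*k**3 - 319*k**2 - 142*k - 22)/(k**2 + 13*k + 42)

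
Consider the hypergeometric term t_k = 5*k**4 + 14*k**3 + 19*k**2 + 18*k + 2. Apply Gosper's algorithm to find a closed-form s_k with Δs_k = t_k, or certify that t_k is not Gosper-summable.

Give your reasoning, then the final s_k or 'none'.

s_k = k*(k**4 + k**3 + k**2 + 3*k - 4)

Ratio r(k) = (5*k**4 + 34*k**3 + 91*k**2 + 118*k + 58)/(5*k**4 + 14*k**3 + 19*k**2 + 18*k + 2).
So A=1 and B=1, with C=k**4 + 14*k**3/5 + 19*k**2/5 + 18*k/5 + 2/5.
Set up (1)·f(k+1) − (1)·f(k) − (k**4 + 14*k**3/5 + 19*k**2/5 + 18*k/5 + 2/5) = 0.
d = 5 from the (0,0,4) case.
Coefficient equations give f(k) = k*(k**4 + k**3 + k**2 + 3*k - 4)/5.
Then R = B(k−1)f/C = k*(k**4 + k**3 + k**2 + 3*k - 4)/(5*k**4 + 14*k**3 + 19*k**2 + 18*k + 2), so s_k = R(k)·t_k = k*(k**4 + k**3 + k**2 + 3*k - 4).
s_(k+1) − s_k = 5*k**4 + 14*k**3 + 19*k**2 + 18*k + 2 = t_k.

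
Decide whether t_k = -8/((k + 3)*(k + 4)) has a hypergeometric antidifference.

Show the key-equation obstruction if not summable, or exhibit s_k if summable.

Yes. s_k = -8*k/(3*k + 9).

t_(k+1)/t_k = (k + 3)/(k + 5).
So A=k + 3 and B=k + 5, with C=1.
f must satisfy (k + 3)·f(k+1) − (k + 4)·f(k) = 1.
Degrees (1,1,0) ⇒ d ≤ 1.
Solve for f: f(k) = k/3 (degree 1 ≤ 1).
Then R = B(k−1)f/C = k*(k + 4)/3, so s_k = R(k)·t_k = -8*k/(3*k + 9).
Verify: -8/(k**2 + 7*k + 12) matches t_k.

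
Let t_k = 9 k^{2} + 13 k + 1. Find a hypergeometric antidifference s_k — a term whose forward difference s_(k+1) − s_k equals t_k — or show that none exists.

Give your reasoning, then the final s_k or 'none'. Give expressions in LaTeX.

s_k = k \left(3 k^{2} + 2 k - 4\right)

Step 1: r(k) = (9*k**2 + 31*k + 23)/(9*k**2 + 13*k + 1).
So A=1 and B=1, with C=k**2 + 13*k/9 + 1/9.
f must satisfy (1)·f(k+1) − (1)·f(k) = k**2 + 13*k/9 + 1/9.
deg f ≤ 3 (via 0,0,2).
A polynomial solution: f(k) = k*(3*k**2 + 2*k - 4)/9.
Certificate R = B(k−1)f/C = k*(3*k**2 + 2*k - 4)/(9*k**2 + 13*k + 1) gives s_k = k*(3*k**2 + 2*k - 4).
s_(k+1) − s_k = 9*k**2 + 13*k + 1 = t_k.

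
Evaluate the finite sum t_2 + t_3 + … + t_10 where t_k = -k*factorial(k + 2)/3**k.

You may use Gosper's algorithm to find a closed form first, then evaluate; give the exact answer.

Ratio r(k) = (k + 1)*(k + 3)/(3*k).
So A=k/3 + 1 and B=1, with C=k.
Set up (k/3 + 1)·f(k+1) − (1)·f(k) − (k) = 0.
From deg A=1, deg B=0, deg C=1: d=0.
A polynomial solution: f(k) = 3.
R(k) = B(k−1)·f(k)/C(k) = 3/k; s_k = R·t_k = -3**(1 - k)*factorial(k + 2).
s_(k+1) − s_k = -k*factorial(k + 2)/3**k = t_k.
Σ_(k=2)^(10) t_k = s_(11) − s_(2) = -25625600/243 − (-8) = -25623656/243.

Σ = -25623656/243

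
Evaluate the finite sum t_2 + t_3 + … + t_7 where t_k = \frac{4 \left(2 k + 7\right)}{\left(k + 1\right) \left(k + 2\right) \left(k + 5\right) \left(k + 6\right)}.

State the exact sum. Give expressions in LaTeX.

The ratio is (k + 1)*(k + 5)*(2*k + 9)/((k + 3)*(k + 7)*(2*k + 7)).
Gosper form: A/B · C(k+1)/C(k) with A=k + 1, B=k + 7, C=k**3 + 21*k**2/2 + 73*k/2 + 42.
Key eq: (k + 1)·f(k+1) = (k + 6)·f(k) + (k**3 + 21*k**2/2 + 73*k/2 + 42).
Bound: deg f ≤ 5.
A polynomial solution: f(k) = k*(k + 2)*(k + 3)*(k + 4)*(k + 6)/10.
Get s_k = R·t_k = 4*k*(k + 6)/(5*(k**2 + 6*k + 5)) with R(k) = B(k−1)f(k)/C(k) = k*(k + 2)*(k + 6)**2/(5*(2*k + 7)).
Check: Δs_k = 4*(2*k + 7)/(k**4 + 14*k**3 + 65*k**2 + 112*k + 60). ✓
Sum = s_(8) − s_(2); s_(8) = 448/585, s_(2) = 64/105 ⇒ 128/819.

Σ = 128/819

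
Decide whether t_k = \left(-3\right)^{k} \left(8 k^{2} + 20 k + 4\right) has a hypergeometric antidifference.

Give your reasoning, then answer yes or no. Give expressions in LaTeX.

Yes. s_k = 2 \left(-3\right)^{k} \left(- k^{2} - k + 1\right).

The ratio is 3*(-2*k**2 - 9*k - 8)/(2*k**2 + 5*k + 1).
Factor: A=-3; B=1; C=k**2 + 5*k/2 + 1/2.
Solve (-3)·f(k+1) − (1)·f(k) = k**2 + 5*k/2 + 1/2.
Degrees (0,0,2) ⇒ d ≤ 2.
Match coefficients ⇒ f(k) = -(k**2 + k - 1)/4.
Get s_k = R·t_k = 2*(-3)**k*(-k**2 - k + 1) with R(k) = B(k−1)f(k)/C(k) = -(k**2 + k - 1)/(2*(2*k**2 + 5*k + 1)).
s_(k+1) − s_k = (-3)**k*(8*k**2 + 20*k + 4) = t_k.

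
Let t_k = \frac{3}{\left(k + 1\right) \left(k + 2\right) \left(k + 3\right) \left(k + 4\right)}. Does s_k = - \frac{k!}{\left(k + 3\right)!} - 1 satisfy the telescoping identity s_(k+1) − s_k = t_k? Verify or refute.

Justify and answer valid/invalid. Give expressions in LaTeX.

Valid — Δs_k = t_k.

s_(k+1) = -factorial(k + 1)/factorial(k + 4) - 1
s_(k+1) − s_k = 3/((k + 1)*(k + 2)*(k + 3)*(k + 4))
(s_(k+1) − s_k) − t_k = 0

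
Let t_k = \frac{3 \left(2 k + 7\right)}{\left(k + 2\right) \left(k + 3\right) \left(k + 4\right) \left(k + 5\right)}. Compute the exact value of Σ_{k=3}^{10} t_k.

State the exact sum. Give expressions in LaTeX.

Σ = 32/455

t_(k+1)/t_k = (k + 2)*(2*k + 9)/((k + 6)*(2*k + 7)).
Take A(k)=k + 2, B(k)=k + 6, C(k)=k + 7/2.
f must satisfy (k + 2)·f(k+1) − (k + 5)·f(k) = k + 7/2.
d = 3 from the (1,1,1) case.
Solving with deg f ≤ 3: f(k) = k*(k + 3)*(k + 6)/16.
R(k) = B(k−1)·f(k)/C(k) = k*(k + 3)*(k + 5)*(k + 6)/(8*(2*k + 7)); s_k = R·t_k = 3*k*(k + 6)/(8*(k**2 + 6*k + 8)).
Check: Δs_k = 3*(2*k + 7)/(k**4 + 14*k**3 + 71*k**2 + 154*k + 120). ✓
Telescoping: Σ = s_(11) − s_(3) = 187/520 − (81/280) = 32/455.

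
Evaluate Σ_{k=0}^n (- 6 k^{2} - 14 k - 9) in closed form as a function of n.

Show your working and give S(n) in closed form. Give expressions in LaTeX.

Compute t_(k+1)/t_k: get (6*k**2 + 26*k + 29)/(6*k**2 + 14*k + 9).
Factor: A=1; B=1; C=k**2 + 7*k/3 + 3/2.
Set up (1)·f(k+1) − (1)·f(k) − (k**2 + 7*k/3 + 3/2) = 0.
Bound: deg f ≤ 3.
Solving with deg f ≤ 3: f(k) = k*(2*k**2 + 4*k + 3)/6.
R(k) = B(k−1)·f(k)/C(k) = k*(2*k**2 + 4*k + 3)/(6*k**2 + 14*k + 9); s_k = R·t_k = k*(-2*k**2 - 4*k - 3).
Δs = -6*k**2 - 14*k - 9, as required.
Evaluate: s_(n+1) = -2*n**3 - 10*n**2 - 17*n - 9; subtract s_(0) = 0 ⇒ S(n) = -2*n**3 - 10*n**2 - 17*n - 9.

S(n) = - 2 n^{3} - 10 n^{2} - 17 n - 9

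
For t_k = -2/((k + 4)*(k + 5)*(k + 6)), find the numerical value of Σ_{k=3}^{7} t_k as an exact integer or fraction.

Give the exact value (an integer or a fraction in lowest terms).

The ratio is (k + 4)/(k + 7).
Take A(k)=k + 4, B(k)=k + 7, C(k)=1.
Solve (k + 4)·f(k+1) − (k + 6)·f(k) = 1.
From deg A=1, deg B=1, deg C=0: d=2.
A polynomial solution: f(k) = k*(k + 9)/40.
Certificate R = B(k−1)f/C = k*(k + 6)*(k + 9)/40 gives s_k = k*(-k - 9)/(20*(k + 4)*(k + 5)).
Δs = -2/(k**3 + 15*k**2 + 74*k + 120), as required.
Evaluate s at k=8 and k=3: -17/390 and -9/280; difference -25/2184.

Σ = -25/2184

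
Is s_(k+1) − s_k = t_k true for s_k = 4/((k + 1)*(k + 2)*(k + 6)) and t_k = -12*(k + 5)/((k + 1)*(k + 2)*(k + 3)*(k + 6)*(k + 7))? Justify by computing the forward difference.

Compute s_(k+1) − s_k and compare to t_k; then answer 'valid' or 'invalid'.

s_(k+1) = 4/((k + 2)*(k + 3)*(k + 7))
s_(k+1) − s_k = 12*(-k - 5)/(k**5 + 19*k**4 + 131*k**3 + 401*k**2 + 540*k + 252)
(s_(k+1) − s_k) − t_k = 0

valid (s_(k+1) − s_k reduces to t_k)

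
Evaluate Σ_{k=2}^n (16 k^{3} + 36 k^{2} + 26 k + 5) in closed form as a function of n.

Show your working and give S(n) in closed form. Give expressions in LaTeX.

S(n) = 4 n^{4} + 20 n^{3} + 35 n^{2} + 24 n - 83

Ratio r(k) = (16*k**3 + 84*k**2 + 146*k + 83)/(16*k**3 + 36*k**2 + 26*k + 5).
A = 1, B = 1, C = k**3 + 9*k**2/4 + 13*k/8 + 5/16.
Set up (1)·f(k+1) − (1)·f(k) − (k**3 + 9*k**2/4 + 13*k/8 + 5/16) = 0.
Degrees (0,0,3) ⇒ d ≤ 4.
Coefficient equations give f(k) = k*(4*k**3 + 4*k**2 - k - 2)/16.
Get s_k = R·t_k = k*(4*k**3 + 4*k**2 - k - 2) with R(k) = B(k−1)f(k)/C(k) = k*(4*k**3 + 4*k**2 - k - 2)/(16*k**3 + 36*k**2 + 26*k + 5).
Verify: 16*k**3 + 36*k**2 + 26*k + 5 matches t_k.
Evaluate: s_(n+1) = 4*n**4 + 20*n**3 + 35*n**2 + 24*n + 5; subtract s_(2) = 88 ⇒ S(n) = 4*n**4 + 20*n**3 + 35*n**2 + 24*n - 83.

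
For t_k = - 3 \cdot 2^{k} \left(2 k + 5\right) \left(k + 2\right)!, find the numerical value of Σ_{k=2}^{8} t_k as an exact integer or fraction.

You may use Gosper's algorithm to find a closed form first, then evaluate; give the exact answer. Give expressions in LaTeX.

Σ = -61312204512

Ratio r(k) = 2*(k + 3)*(2*k + 7)/(2*k + 5).
Gosper form: A/B · C(k+1)/C(k) with A=2*k + 6, B=1, C=k + 5/2.
Key eq: (2*k + 6)·f(k+1) = (1)·f(k) + (k + 5/2).
deg f ≤ 0 (via 1,0,1).
A polynomial solution: f(k) = 1/2.
Get s_k = R·t_k = -3*2**k*factorial(k + 2) with R(k) = B(k−1)f(k)/C(k) = 1/(2*k + 5).
Check: Δs_k = -3*2**k*(2*k + 5)*factorial(k + 2). ✓
Evaluate s at k=9 and k=2: -61312204800 and -288; difference -61312204512.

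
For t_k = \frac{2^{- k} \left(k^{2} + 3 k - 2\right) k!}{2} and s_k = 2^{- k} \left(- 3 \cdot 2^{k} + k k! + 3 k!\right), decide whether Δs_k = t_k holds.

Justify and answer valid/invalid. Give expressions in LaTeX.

s_(k+1) = (-6*2**k + k**2*factorial(k) + 5*k*factorial(k) + 4*factorial(k))/(2*2**k)
s_(k+1) − s_k = (k**2 + 3*k - 2)*factorial(k)/(2*2**k)
(s_(k+1) − s_k) − t_k = 0

Valid: the claim telescopes to t_k.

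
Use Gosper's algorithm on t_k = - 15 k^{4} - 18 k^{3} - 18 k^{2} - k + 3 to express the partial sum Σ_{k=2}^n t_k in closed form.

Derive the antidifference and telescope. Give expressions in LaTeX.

S(n) = - 3 n^{5} - 12 n^{4} - 20 n^{3} - 14 n^{2} + 49

t_(k+1)/t_k = (15*k**4 + 78*k**3 + 162*k**2 + 151*k + 49)/(15*k**4 + 18*k**3 + 18*k**2 + k - 3).
Take A(k)=1, B(k)=1, C(k)=k**4 + 6*k**3/5 + 6*k**2/5 + k/15 - 1/5.
Key eq: (1)·f(k+1) = (1)·f(k) + (k**4 + 6*k**3/5 + 6*k**2/5 + k/15 - 1/5).
Bound: deg f ≤ 5.
Coefficient equations give f(k) = k*(3*k**4 - 3*k**3 + 2*k**2 - 4*k - 1)/15.
R(k) = B(k−1)·f(k)/C(k) = k*(3*k**4 - 3*k**3 + 2*k**2 - 4*k - 1)/(15*k**4 + 18*k**3 + 18*k**2 + k - 3); s_k = R·t_k = k*(-3*k**4 + 3*k**3 - 2*k**2 + 4*k + 1).
Verify: -15*k**4 - 18*k**3 - 18*k**2 - k + 3 matches t_k.
s_(n+1) = -3*n**5 - 12*n**4 - 20*n**3 - 14*n**2 + 3 and s_(2) = -46, so S(n) = -3*n**5 - 12*n**4 - 20*n**3 - 14*n**2 + 49.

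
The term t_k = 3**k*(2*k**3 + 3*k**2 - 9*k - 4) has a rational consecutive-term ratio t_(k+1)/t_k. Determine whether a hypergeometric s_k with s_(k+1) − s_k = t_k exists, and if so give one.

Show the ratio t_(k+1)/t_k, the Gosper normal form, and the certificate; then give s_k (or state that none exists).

t_(k+1)/t_k = 3*(2*k**3 + 9*k**2 + 3*k - 8)/(2*k**3 + 3*k**2 - 9*k - 4).
Factor: A=3; B=1; C=k**3 + 3*k**2/2 - 9*k/2 - 2.
Need (3)·f(k+1) − (1)·f(k) = k**3 + 3*k**2/2 - 9*k/2 - 2.
d = 3 from the (0,0,3) case.
Match coefficients ⇒ f(k) = (k**3 - 3*k**2 + 1)/2.
So s_k = (B(k−1)f/C)·t_k = ((k**3 - 3*k**2 + 1)/(2*k**3 + 3*k**2 - 9*k - 4))·t_k = 3**k*(k**3 - 3*k**2 + 1).
Δs = 3**k*(2*k**3 + 3*k**2 - 9*k - 4), as required.

s_k = 3**k*(k**3 - 3*k**2 + 1)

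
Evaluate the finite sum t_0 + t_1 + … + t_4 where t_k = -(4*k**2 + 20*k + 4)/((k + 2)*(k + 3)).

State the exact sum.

r(k) = (k + 2)*(5*k + (k + 1)**2 + 6)/((k + 4)*(k**2 + 5*k + 1)) after simplifying.
Gosper form: A/B · C(k+1)/C(k) with A=k + 2, B=k + 4, C=k**2 + 5*k + 1.
Set up (k + 2)·f(k+1) − (k + 3)·f(k) − (k**2 + 5*k + 1) = 0.
Degrees (1,1,2) ⇒ d ≤ 2.
A polynomial solution: f(k) = k*(2*k - 1)/2.
R(k) = B(k−1)·f(k)/C(k) = k*(k + 3)*(2*k - 1)/(2*(k**2 + 5*k + 1)); s_k = R·t_k = 2*k*(1 - 2*k)/(k + 2).
s_(k+1) − s_k = 4*(-k**2 - 5*k - 1)/(k**2 + 5*k + 6) = t_k.
Evaluate s at k=5 and k=0: -90/7 and 0; difference -90/7.

Σ = -90/7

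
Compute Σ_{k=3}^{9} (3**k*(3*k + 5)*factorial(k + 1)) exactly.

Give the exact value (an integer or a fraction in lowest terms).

The ratio is 3*(k + 2)*(3*k + 8)/(3*k + 5).
Gosper form: A/B · C(k+1)/C(k) with A=3*k + 6, B=1, C=k + 5/3.
Solve (3*k + 6)·f(k+1) − (1)·f(k) = k + 5/3.
From deg A=1, deg B=0, deg C=1: d=0.
Coefficient equations give f(k) = 1/3.
R(k) = B(k−1)·f(k)/C(k) = 1/(3*k + 5); s_k = R·t_k = 3**k*factorial(k + 1).
Verify: 3**k*(3*k + 5)*factorial(k + 1) matches t_k.
Evaluate s at k=10 and k=3: 2357047123200 and 648; difference 2357047122552.

Σ = 2357047122552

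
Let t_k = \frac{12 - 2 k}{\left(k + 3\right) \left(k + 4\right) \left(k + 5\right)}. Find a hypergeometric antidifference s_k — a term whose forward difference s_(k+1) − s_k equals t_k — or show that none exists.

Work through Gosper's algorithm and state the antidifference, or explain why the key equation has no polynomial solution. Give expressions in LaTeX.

s_k = \frac{k \left(k + 15\right)}{4 \left(k + 3\right) \left(k + 4\right)}

t_(k+1)/t_k = (k - 5)*(k + 3)/((k - 6)*(k + 6)).
Factor: A=k + 3; B=k + 6; C=k - 6.
Solve (k + 3)·f(k+1) − (k + 5)·f(k) = k - 6.
Bound: deg f ≤ 2.
A polynomial solution: f(k) = -k*(k + 15)/8.
Get s_k = R·t_k = k*(k + 15)/(4*(k + 3)*(k + 4)) with R(k) = B(k−1)f(k)/C(k) = -k*(k + 5)*(k + 15)/(8*(k - 6)).
Δs = 2*(6 - k)/(k**3 + 12*k**2 + 47*k + 60), as required.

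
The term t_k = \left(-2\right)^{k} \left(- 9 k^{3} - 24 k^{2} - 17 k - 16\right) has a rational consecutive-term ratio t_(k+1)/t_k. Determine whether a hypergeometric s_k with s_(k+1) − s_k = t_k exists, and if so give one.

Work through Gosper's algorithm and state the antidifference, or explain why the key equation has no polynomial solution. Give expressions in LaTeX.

Compute t_(k+1)/t_k: get 2*(-9*k**3 - 51*k**2 - 92*k - 66)/(9*k**3 + 24*k**2 + 17*k + 16).
So A=-2 and B=1, with C=k**3 + 8*k**2/3 + 17*k/9 + 16/9.
Solve (-2)·f(k+1) − (1)·f(k) = k**3 + 8*k**2/3 + 17*k/9 + 16/9.
From deg A=0, deg B=0, deg C=3: d=3.
Coefficient equations give f(k) = -(3*k**3 + 2*k**2 - 3*k + 4)/9.
Get s_k = R·t_k = (-2)**k*(3*k**3 + 2*k**2 - 3*k + 4) with R(k) = B(k−1)f(k)/C(k) = -(3*k**3 + 2*k**2 - 3*k + 4)/(9*k**3 + 24*k**2 + 17*k + 16).
Δs = (-2)**k*(-9*k**3 - 24*k**2 - 17*k - 16), as required.

s_k = \left(-2\right)^{k} \left(3 k^{3} + 2 k^{2} - 3 k + 4\right)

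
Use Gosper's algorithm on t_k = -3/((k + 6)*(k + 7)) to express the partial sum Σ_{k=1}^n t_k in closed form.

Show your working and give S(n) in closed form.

t_(k+1)/t_k = (k + 6)/(k + 8).
A = k + 6, B = k + 8, C = 1.
f must satisfy (k + 6)·f(k+1) − (k + 7)·f(k) = 1.
deg f ≤ 1 (via 1,1,0).
Solve for f: f(k) = k/6 (degree 1 ≤ 1).
So s_k = (B(k−1)f/C)·t_k = (k*(k + 7)/6)·t_k = -k/(2*k + 12).
Verify: -3/(k**2 + 13*k + 42) matches t_k.
Telescope: S(n) = s_(n+1) − s_(1) = (-n - 1)/(2*(n + 7)) − (-1/14) = -3*n/(7*n + 49).

S(n) = -3*n/(7*n + 49)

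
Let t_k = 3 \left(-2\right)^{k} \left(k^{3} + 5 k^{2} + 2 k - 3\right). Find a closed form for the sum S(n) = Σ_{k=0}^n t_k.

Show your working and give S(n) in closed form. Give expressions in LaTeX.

Ratio r(k) = 2*(-k**3 - 8*k**2 - 15*k - 5)/(k**3 + 5*k**2 + 2*k - 3).
A = -2, B = 1, C = k**3 + 5*k**2 + 2*k - 3.
Need (-2)·f(k+1) − (1)·f(k) = k**3 + 5*k**2 + 2*k - 3.
Bound: deg f ≤ 3.
Solving with deg f ≤ 3: f(k) = -(k**3 + 3*k**2 - 4*k - 3)/3.
Certificate R = B(k−1)f/C = -(k**3 + 3*k**2 - 4*k - 3)/(3*(k**3 + 5*k**2 + 2*k - 3)) gives s_k = (-2)**k*(-k**3 - 3*k**2 + 4*k + 3).
Δs = 3*(-2)**k*(k**3 + 5*k**2 + 2*k - 3), as required.
Σ_(k=0)^n t_k = s_(n+1) − s_(0) = ((-2)**(n + 1)*(-n**3 - 6*n**2 - 5*n + 3)) − (3), i.e. 2*(-2)**n*n**3 + 12*(-2)**n*n**2 + 10*(-2)**n*n - 6*(-2)**n - 3.

S(n) = 2 \left(-2\right)^{n} n^{3} + 12 \left(-2\right)^{n} n^{2} + 10 \left(-2\right)^{n} n - 6 \left(-2\right)^{n} - 3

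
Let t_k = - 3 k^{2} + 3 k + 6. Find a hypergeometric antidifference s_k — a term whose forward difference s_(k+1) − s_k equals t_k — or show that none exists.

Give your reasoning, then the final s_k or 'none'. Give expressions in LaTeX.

s_k = k \left(- k^{2} + 3 k + 4\right)

Compute t_(k+1)/t_k: get (k**2 + k - 2)/(k**2 - k - 2).
Take A(k)=1, B(k)=1, C(k)=k**2 - k - 2.
Set up (1)·f(k+1) − (1)·f(k) − (k**2 - k - 2) = 0.
deg f ≤ 3 (via 0,0,2).
Coefficient equations give f(k) = k*(k - 4)*(k + 1)/3.
Certificate R = B(k−1)f/C = k*(k - 4)/(3*(k - 2)) gives s_k = k*(-k**2 + 3*k + 4).
Δs = -3*k**2 + 3*k + 6, as required.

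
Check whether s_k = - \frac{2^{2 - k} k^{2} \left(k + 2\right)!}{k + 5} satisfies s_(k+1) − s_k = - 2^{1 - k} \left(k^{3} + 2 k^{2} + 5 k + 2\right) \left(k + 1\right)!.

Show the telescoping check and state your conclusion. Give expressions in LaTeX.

s_(k+1) = -2**(1 - k)*(k + 1)**2*factorial(k + 3)/(k + 6)
s_(k+1) − s_k = -2**(1 - k)*(k**4 + 8*k**3 + 20*k**2 + 38*k + 15)*factorial(k + 2)/((k + 5)*(k + 6))
(s_(k+1) − s_k) − t_k = 6*(k**4 + 7*k**3 + 13*k**2 + 27*k + 10)*factorial(k + 1)/(2**k*(k + 5)*(k + 6))

Invalid: residual \frac{6 \cdot 2^{- k} \left(k^{4} + 7 k^{3} + 13 k^{2} + 27 k + 10\right) \left(k + 1\right)!}{\left(k + 5\right) \left(k + 6\right)} ≠ 0.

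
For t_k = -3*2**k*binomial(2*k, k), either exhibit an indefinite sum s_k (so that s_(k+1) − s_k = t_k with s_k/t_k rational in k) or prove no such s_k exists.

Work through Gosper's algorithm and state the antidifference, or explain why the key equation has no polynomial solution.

The ratio is 4*(2*k + 1)/(k + 1).
Normal form (A,B,C) = (8*k + 4, k + 1, 1).
Solve (8*k + 4)·f(k+1) − (k)·f(k) = 1.
Degrees (1,1,0) ⇒ d ≤ -1.
deg f ≤ -1 is impossible — no certificate.

none — t_k is not Gosper-summable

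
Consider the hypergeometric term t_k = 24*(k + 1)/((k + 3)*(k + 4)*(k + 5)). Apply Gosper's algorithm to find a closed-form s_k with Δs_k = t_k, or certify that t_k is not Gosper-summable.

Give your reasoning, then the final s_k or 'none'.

s_k = 4*k*(k + 1)/((k + 3)*(k + 4))

The ratio is (k + 2)*(k + 3)/((k + 1)*(k + 6)).
Gosper form: A/B · C(k+1)/C(k) with A=k + 3, B=k + 6, C=k + 1.
f must satisfy (k + 3)·f(k+1) − (k + 5)·f(k) = k + 1.
deg f ≤ 2 (via 1,1,1).
Match coefficients ⇒ f(k) = k*(k + 1)/6.
So s_k = (B(k−1)f/C)·t_k = (k*(k + 5)/6)·t_k = 4*k*(k + 1)/((k + 3)*(k + 4)).
Δs = 24*(k + 1)/(k**3 + 12*k**2 + 47*k + 60), as required.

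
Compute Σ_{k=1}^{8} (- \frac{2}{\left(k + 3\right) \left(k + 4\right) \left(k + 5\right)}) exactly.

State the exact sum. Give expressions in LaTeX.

Σ = -17/390

The ratio is (k + 3)/(k + 6).
Gosper form: A/B · C(k+1)/C(k) with A=k + 3, B=k + 6, C=1.
f must satisfy (k + 3)·f(k+1) − (k + 5)·f(k) = 1.
Bound: deg f ≤ 2.
Solving with deg f ≤ 2: f(k) = k*(k + 7)/24.
Certificate R = B(k−1)f/C = k*(k + 5)*(k + 7)/24 gives s_k = k*(-k - 7)/(12*(k + 3)*(k + 4)).
Check: Δs_k = -2/(k**3 + 12*k**2 + 47*k + 60). ✓
Evaluate s at k=9 and k=1: -1/13 and -1/30; difference -17/390.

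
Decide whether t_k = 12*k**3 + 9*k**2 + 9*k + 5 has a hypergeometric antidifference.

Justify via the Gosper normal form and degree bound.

Yes. s_k = k*(3*k**3 - 3*k**2 + 3*k + 2).

Step 1: r(k) = (12*k**3 + 45*k**2 + 63*k + 35)/(12*k**3 + 9*k**2 + 9*k + 5).
A = 1, B = 1, C = k**3 + 3*k**2/4 + 3*k/4 + 5/12.
Key eq: (1)·f(k+1) = (1)·f(k) + (k**3 + 3*k**2/4 + 3*k/4 + 5/12).
deg f ≤ 4 (via 0,0,3).
Match coefficients ⇒ f(k) = k*(3*k**3 - 3*k**2 + 3*k + 2)/12.
So s_k = (B(k−1)f/C)·t_k = (k*(3*k**3 - 3*k**2 + 3*k + 2)/(12*k**3 + 9*k**2 + 9*k + 5))·t_k = k*(3*k**3 - 3*k**2 + 3*k + 2).
Check: Δs_k = 12*k**3 + 9*k**2 + 9*k + 5. ✓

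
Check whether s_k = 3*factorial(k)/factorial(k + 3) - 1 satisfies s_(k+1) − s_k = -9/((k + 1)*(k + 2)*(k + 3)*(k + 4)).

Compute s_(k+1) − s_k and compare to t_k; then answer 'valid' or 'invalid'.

s_(k+1) = 3*factorial(k + 1)/factorial(k + 4) - 1
s_(k+1) − s_k = -9/((k + 1)*(k + 2)*(k + 3)*(k + 4))
(s_(k+1) − s_k) − t_k = 0

Valid: the claim telescopes to t_k.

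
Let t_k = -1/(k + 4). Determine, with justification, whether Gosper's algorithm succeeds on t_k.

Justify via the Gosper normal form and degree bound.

No; the coefficient equations for f are inconsistent.

The ratio is (k + 4)/(k + 5).
A = k + 4, B = k + 5, C = 1.
Key eq: (k + 4)·f(k+1) = (k + 4)·f(k) + (1).
deg f ≤ 0 (via 1,1,0).
Put f(k) = c0: A·f(k+1) − B(k−1)·f(k) − C = -1; need -1 = 0 — inconsistent ⇒ no f, not summable.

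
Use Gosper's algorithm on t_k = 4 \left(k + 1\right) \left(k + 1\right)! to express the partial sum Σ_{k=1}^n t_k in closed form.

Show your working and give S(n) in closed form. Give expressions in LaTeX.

S(n) = 4 \left(n + 2\right)! - 8

Step 1: r(k) = (k + 2)**2/(k + 1).
A = k + 2, B = 1, C = k + 1.
Solve (k + 2)·f(k+1) − (1)·f(k) = k + 1.
Bound: deg f ≤ 0.
Solving with deg f ≤ 0: f(k) = 1.
So s_k = (B(k−1)f/C)·t_k = (1/(k + 1))·t_k = 4*factorial(k + 1).
Δs = 4*(k + 1)*factorial(k + 1), as required.
s_(n+1) = 4*factorial(n + 2) and s_(1) = 8, so S(n) = 4*factorial(n + 2) - 8.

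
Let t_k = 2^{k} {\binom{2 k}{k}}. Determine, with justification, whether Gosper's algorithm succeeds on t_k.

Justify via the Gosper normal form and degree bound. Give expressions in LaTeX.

Compute t_(k+1)/t_k: get 4*(2*k + 1)/(k + 1).
So A=8*k + 4 and B=k + 1, with C=1.
Need (8*k + 4)·f(k+1) − (k)·f(k) = 1.
Degrees (1,1,0) ⇒ d ≤ -1.
Bound -1 < 0, so the key equation has no polynomial solution.

No — negative degree bound, so no certificate f.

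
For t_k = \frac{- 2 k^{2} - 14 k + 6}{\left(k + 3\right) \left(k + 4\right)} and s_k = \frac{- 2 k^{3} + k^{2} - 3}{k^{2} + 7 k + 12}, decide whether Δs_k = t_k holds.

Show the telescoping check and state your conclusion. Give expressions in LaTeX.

Invalid: residual \frac{3 \left(17 k - 9\right)}{k^{3} + 12 k^{2} + 47 k + 60} ≠ 0.

s_(k+1) = (-2*(k + 1)**3 + (k + 1)**2 - 3)/(7*k + (k + 1)**2 + 19)
s_(k+1) − s_k = (-2*k**3 - 24*k**2 - 13*k + 3)/(k**3 + 12*k**2 + 47*k + 60)
(s_(k+1) − s_k) − t_k = 3*(17*k - 9)/(k**3 + 12*k**2 + 47*k + 60)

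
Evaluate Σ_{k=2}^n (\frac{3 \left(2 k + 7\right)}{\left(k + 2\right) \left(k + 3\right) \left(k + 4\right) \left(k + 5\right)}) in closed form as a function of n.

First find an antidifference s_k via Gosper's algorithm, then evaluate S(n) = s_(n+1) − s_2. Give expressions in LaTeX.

S(n) = \frac{n^{2} + 8 n - 9}{8 \left(n^{2} + 8 n + 15\right)}

r(k) = (k + 2)*(2*k + 9)/((k + 6)*(2*k + 7)) after simplifying.
Factor: A=k + 2; B=k + 6; C=k + 7/2.
f must satisfy (k + 2)·f(k+1) − (k + 5)·f(k) = k + 7/2.
Degrees (1,1,1) ⇒ d ≤ 3.
Match coefficients ⇒ f(k) = k*(k + 3)*(k + 6)/16.
Get s_k = R·t_k = 3*k*(k + 6)/(8*(k**2 + 6*k + 8)) with R(k) = B(k−1)f(k)/C(k) = k*(k + 3)*(k + 5)*(k + 6)/(8*(2*k + 7)).
Check: Δs_k = 3*(2*k + 7)/(k**4 + 14*k**3 + 71*k**2 + 154*k + 120). ✓
Evaluate: s_(n+1) = 3*(n**2 + 8*n + 7)/(8*(n**2 + 8*n + 15)); subtract s_(2) = 1/4 ⇒ S(n) = (n**2 + 8*n - 9)/(8*(n**2 + 8*n + 15)).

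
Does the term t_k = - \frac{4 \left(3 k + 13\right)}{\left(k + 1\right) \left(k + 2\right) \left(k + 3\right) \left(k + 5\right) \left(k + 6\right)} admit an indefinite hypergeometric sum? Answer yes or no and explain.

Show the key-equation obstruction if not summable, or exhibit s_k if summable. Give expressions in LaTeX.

Compute t_(k+1)/t_k: get (k + 1)*(k + 5)*(3*k + 16)/((k + 4)*(k + 7)*(3*k + 13)).
Normal form (A,B,C) = (k + 1, k + 7, k**2 + 25*k/3 + 52/3).
f must satisfy (k + 1)·f(k+1) − (k + 6)·f(k) = k**2 + 25*k/3 + 52/3.
Degrees (1,1,2) ⇒ d ≤ 5.
Solve for f: f(k) = k*(k + 3)*(k + 4)*(k**2 + 8*k + 17)/30 (degree 5 ≤ 5).
So s_k = (B(k−1)f/C)·t_k = (k*(k + 3)*(k + 6)*(k**2 + 8*k + 17)/(10*(3*k + 13)))·t_k = 2*k*(-k**2 - 8*k - 17)/(5*(k**3 + 8*k**2 + 17*k + 10)).
Check: Δs_k = 4*(-3*k - 13)/(k**5 + 17*k**4 + 107*k**3 + 307*k**2 + 396*k + 180). ✓

Yes. s_k = \frac{2 k \left(- k^{2} - 8 k - 17\right)}{5 \left(k^{3} + 8 k^{2} + 17 k + 10\right)}.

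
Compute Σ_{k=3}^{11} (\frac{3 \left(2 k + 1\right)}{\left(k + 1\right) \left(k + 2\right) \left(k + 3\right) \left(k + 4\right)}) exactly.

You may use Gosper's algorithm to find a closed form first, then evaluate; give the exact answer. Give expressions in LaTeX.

Compute t_(k+1)/t_k: get (k + 1)*(2*k + 3)/((k + 5)*(2*k + 1)).
Gosper form: A/B · C(k+1)/C(k) with A=k + 1, B=k + 5, C=k + 1/2.
Set up (k + 1)·f(k+1) − (k + 4)·f(k) − (k + 1/2) = 0.
Degrees (1,1,1) ⇒ d ≤ 3.
A polynomial solution: f(k) = k*(k**2 + 6*k + 2)/18.
Get s_k = R·t_k = k*(k**2 + 6*k + 2)/(3*(k + 1)*(k + 2)*(k + 3)) with R(k) = B(k−1)f(k)/C(k) = k*(k + 4)*(k**2 + 6*k + 2)/(9*(2*k + 1)).
Check: Δs_k = 3*(2*k + 1)/(k**4 + 10*k**3 + 35*k**2 + 50*k + 24). ✓
Sum = s_(12) − s_(3); s_(12) = 436/1365, s_(3) = 29/120 ⇒ 283/3640.

Σ = 283/3640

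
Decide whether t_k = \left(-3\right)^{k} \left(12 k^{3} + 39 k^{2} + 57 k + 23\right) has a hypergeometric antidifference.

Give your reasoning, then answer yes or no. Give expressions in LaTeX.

The ratio is 3*(-12*k**3 - 75*k**2 - 171*k - 131)/(12*k**3 + 39*k**2 + 57*k + 23).
Take A(k)=-3, B(k)=1, C(k)=k**3 + 13*k**2/4 + 19*k/4 + 23/12.
Set up (-3)·f(k+1) − (1)·f(k) − (k**3 + 13*k**2/4 + 19*k/4 + 23/12) = 0.
From deg A=0, deg B=0, deg C=3: d=3.
A polynomial solution: f(k) = -(3*k**3 + 3*k**2 + 3*k - 1)/12.
R(k) = B(k−1)·f(k)/C(k) = -(3*k**3 + 3*k**2 + 3*k - 1)/(12*k**3 + 39*k**2 + 57*k + 23); s_k = R·t_k = (-3)**k*(-3*k**3 - 3*k**2 - 3*k + 1).
Check: Δs_k = (-3)**k*(12*k**3 + 39*k**2 + 57*k + 23). ✓

Yes. s_k = \left(-3\right)^{k} \left(- 3 k^{3} - 3 k^{2} - 3 k + 1\right).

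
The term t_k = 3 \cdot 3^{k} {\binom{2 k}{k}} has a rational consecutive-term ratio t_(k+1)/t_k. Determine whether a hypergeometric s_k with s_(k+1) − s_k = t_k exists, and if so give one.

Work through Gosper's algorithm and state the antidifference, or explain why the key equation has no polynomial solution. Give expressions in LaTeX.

r(k) = 6*(2*k + 1)/(k + 1) after simplifying.
Normal form (A,B,C) = (12*k + 6, k + 1, 1).
f must satisfy (12*k + 6)·f(k+1) − (k)·f(k) = 1.
Bound: deg f ≤ -1.
Bound -1 < 0, so the key equation has no polynomial solution.

none — t_k is not Gosper-summable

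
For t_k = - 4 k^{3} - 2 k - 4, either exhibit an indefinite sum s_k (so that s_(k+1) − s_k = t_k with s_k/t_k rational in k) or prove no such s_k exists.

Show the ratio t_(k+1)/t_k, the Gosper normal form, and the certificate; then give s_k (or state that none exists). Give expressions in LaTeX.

The ratio is (k + 2*(k + 1)**3 + 3)/(2*k**3 + k + 2).
A = 1, B = 1, C = k**3 + k/2 + 1.
Set up (1)·f(k+1) − (1)·f(k) − (k**3 + k/2 + 1) = 0.
deg f ≤ 4 (via 0,0,3).
Solving with deg f ≤ 4: f(k) = k*(k**3 - 2*k**2 + 2*k + 3)/4.
So s_k = (B(k−1)f/C)·t_k = (k*(k**3 - 2*k**2 + 2*k + 3)/(2*(2*k**3 + k + 2)))·t_k = k*(-k**3 + 2*k**2 - 2*k - 3).
Check: Δs_k = -4*k**3 - 2*k - 4. ✓

s_k = k \left(- k^{3} + 2 k^{2} - 2 k - 3\right)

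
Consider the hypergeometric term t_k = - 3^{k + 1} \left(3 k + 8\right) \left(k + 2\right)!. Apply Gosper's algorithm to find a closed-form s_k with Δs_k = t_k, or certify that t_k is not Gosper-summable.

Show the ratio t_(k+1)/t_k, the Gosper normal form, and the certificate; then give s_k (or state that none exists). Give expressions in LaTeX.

Step 1: r(k) = 3*(k + 3)*(3*k + 11)/(3*k + 8).
Factor: A=3*k + 9; B=1; C=k + 8/3.
Set up (3*k + 9)·f(k+1) − (1)·f(k) − (k + 8/3) = 0.
From deg A=1, deg B=0, deg C=1: d=0.
Solving with deg f ≤ 0: f(k) = 1/3.
So s_k = (B(k−1)f/C)·t_k = (1/(3*k + 8))·t_k = -3**(k + 1)*factorial(k + 2).
Δs = -3**(k + 1)*(3*k + 8)*factorial(k + 2), as required.

s_k = - 3^{k + 1} \left(k + 2\right)!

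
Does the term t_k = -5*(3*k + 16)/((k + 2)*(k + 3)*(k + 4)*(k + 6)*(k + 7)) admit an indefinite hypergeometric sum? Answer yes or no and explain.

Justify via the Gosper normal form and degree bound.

Yes. s_k = 5*k*(-k**2 - 11*k - 36)/(36*(k**3 + 11*k**2 + 36*k + 36)).

r(k) = (k + 2)*(k + 6)*(3*k + 19)/((k + 5)*(k + 8)*(3*k + 16)) after simplifying.
So A=k + 2 and B=k + 8, with C=k**2 + 31*k/3 + 80/3.
f must satisfy (k + 2)·f(k+1) − (k + 7)·f(k) = k**2 + 31*k/3 + 80/3.
deg f ≤ 5 (via 1,1,2).
A polynomial solution: f(k) = k*(k + 4)*(k + 5)*(k**2 + 11*k + 36)/108.
Certificate R = B(k−1)f/C = k*(k + 4)*(k + 7)*(k**2 + 11*k + 36)/(36*(3*k + 16)) gives s_k = 5*k*(-k**2 - 11*k - 36)/(36*(k**3 + 11*k**2 + 36*k + 36)).
Verify: 5*(-3*k - 16)/(k**5 + 22*k**4 + 185*k**3 + 740*k**2 + 1404*k + 1008) matches t_k.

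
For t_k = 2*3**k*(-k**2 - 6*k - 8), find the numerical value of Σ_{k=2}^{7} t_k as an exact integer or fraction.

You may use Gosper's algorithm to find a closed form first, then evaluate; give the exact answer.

Σ = -590382

Ratio r(k) = 3*(k**2 + 8*k + 15)/(k**2 + 6*k + 8).
Factor: A=3; B=1; C=k**2 + 6*k + 8.
Need (3)·f(k+1) − (1)·f(k) = k**2 + 6*k + 8.
From deg A=0, deg B=0, deg C=2: d=2.
Coefficient equations give f(k) = (k + 1)*(k + 2)/2.
R(k) = B(k−1)·f(k)/C(k) = (k + 1)/(2*(k + 4)); s_k = R·t_k = 3**k*(-k**2 - 3*k - 2).
s_(k+1) − s_k = 2*3**k*(-k**2 - 6*k - 8) = t_k.
Sum = s_(8) − s_(2); s_(8) = -590490, s_(2) = -108 ⇒ -590382.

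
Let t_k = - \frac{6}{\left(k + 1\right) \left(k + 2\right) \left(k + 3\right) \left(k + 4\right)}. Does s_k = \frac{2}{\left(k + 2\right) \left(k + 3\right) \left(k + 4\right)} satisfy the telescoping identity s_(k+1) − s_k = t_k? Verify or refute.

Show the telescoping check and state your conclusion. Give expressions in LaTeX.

s_(k+1) = 2/((k + 3)*(k + 4)*(k + 5))
s_(k+1) − s_k = -6/((k + 2)*(k + 3)*(k + 4)*(k + 5))
(s_(k+1) − s_k) − t_k = 24/((k + 1)*(k + 2)*(k + 3)*(k + 4)*(k + 5))

Invalid: residual \frac{24}{k^{5} + 15 k^{4} + 85 k^{3} + 225 k^{2} + 274 k + 120} ≠ 0.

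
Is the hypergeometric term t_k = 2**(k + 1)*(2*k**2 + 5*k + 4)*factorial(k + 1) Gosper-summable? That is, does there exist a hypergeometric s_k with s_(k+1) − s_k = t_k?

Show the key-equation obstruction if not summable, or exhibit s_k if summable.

r(k) = 2*(2*k**3 + 13*k**2 + 29*k + 22)/(2*k**2 + 5*k + 4) after simplifying.
So A=2*k + 4 and B=1, with C=k**2 + 5*k/2 + 2.
Solve (2*k + 4)·f(k+1) − (1)·f(k) = k**2 + 5*k/2 + 2.
Degrees (1,0,2) ⇒ d ≤ 1.
Coefficient equations give f(k) = k/2.
So s_k = (B(k−1)f/C)·t_k = (k/(2*k**2 + 5*k + 4))·t_k = 2**(k + 1)*k*factorial(k + 1).
Verify: 2**(k + 1)*(2*k**2 + 5*k + 4)*factorial(k + 1) matches t_k.

Yes. s_k = 2**(k + 1)*k*factorial(k + 1).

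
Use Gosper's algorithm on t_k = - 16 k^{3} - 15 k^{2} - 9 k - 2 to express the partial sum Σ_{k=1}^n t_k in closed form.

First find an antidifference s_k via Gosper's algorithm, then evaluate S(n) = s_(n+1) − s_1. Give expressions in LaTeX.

Compute t_(k+1)/t_k: get (16*k**3 + 63*k**2 + 87*k + 42)/(16*k**3 + 15*k**2 + 9*k + 2).
Factor: A=1; B=1; C=k**3 + 15*k**2/16 + 9*k/16 + 1/8.
Key eq: (1)·f(k+1) = (1)·f(k) + (k**3 + 15*k**2/16 + 9*k/16 + 1/8).
From deg A=0, deg B=0, deg C=3: d=4.
Solving with deg f ≤ 4: f(k) = k**2*(4*k**2 - 3*k + 1)/16.
Get s_k = R·t_k = k**2*(-4*k**2 + 3*k - 1) with R(k) = B(k−1)f(k)/C(k) = k**2*(4*k**2 - 3*k + 1)/(16*k**3 + 15*k**2 + 9*k + 2).
s_(k+1) − s_k = -16*k**3 - 15*k**2 - 9*k - 2 = t_k.
Σ_(k=1)^n t_k = s_(n+1) − s_(1) = (-4*n**4 - 13*n**3 - 16*n**2 - 9*n - 2) − (-2), i.e. n*(-4*n**3 - 13*n**2 - 16*n - 9).

S(n) = n \left(- 4 n^{3} - 13 n^{2} - 16 n - 9\right)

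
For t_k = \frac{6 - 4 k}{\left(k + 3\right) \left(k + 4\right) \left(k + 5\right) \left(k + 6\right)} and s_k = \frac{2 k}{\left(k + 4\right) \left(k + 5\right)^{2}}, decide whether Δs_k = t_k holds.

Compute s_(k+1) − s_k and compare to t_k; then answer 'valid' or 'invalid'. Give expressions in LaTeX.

Invalid: residual \frac{4 \left(3 k^{2} + 13 k - 15\right)}{k^{6} + 29 k^{5} + 347 k^{4} + 2191 k^{3} + 7692 k^{2} + 14220 k + 10800} ≠ 0.

s_(k+1) = 2*(k + 1)/((k + 5)*(k + 6)**2)
s_(k+1) − s_k = 2*(-k*(k + 6)**2 + (k + 1)*(k + 4)*(k + 5))/((k + 4)*(k + 5)**2*(k + 6)**2)
(s_(k+1) − s_k) − t_k = 4*(3*k**2 + 13*k - 15)/(k**6 + 29*k**5 + 347*k**4 + 2191*k**3 + 7692*k**2 + 14220*k + 10800)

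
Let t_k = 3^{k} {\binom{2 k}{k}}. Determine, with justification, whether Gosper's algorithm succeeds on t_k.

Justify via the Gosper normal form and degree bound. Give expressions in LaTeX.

No — t_k has no hypergeometric antidifference.

t_(k+1)/t_k = 6*(2*k + 1)/(k + 1).
So A=12*k + 6 and B=k + 1, with C=1.
Set up (12*k + 6)·f(k+1) − (k)·f(k) − (1) = 0.
Degrees (1,1,0) ⇒ d ≤ -1.
d = -1 < 0 ⇒ no nonzero polynomial f; not summable.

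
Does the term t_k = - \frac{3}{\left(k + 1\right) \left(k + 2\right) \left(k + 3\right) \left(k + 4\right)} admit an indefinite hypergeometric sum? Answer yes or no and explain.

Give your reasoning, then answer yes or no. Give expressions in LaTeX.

Yes. s_k = \frac{k \left(- k^{2} - 6 k - 11\right)}{6 \left(k + 1\right) \left(k + 2\right) \left(k + 3\right)}.

Ratio r(k) = (k + 1)/(k + 5).
Normal form (A,B,C) = (k + 1, k + 5, 1).
Key eq: (k + 1)·f(k+1) = (k + 4)·f(k) + (1).
From deg A=1, deg B=1, deg C=0: d=3.
Coefficient equations give f(k) = k*(k**2 + 6*k + 11)/18.
So s_k = (B(k−1)f/C)·t_k = (k*(k + 4)*(k**2 + 6*k + 11)/18)·t_k = k*(-k**2 - 6*k - 11)/(6*(k + 1)*(k + 2)*(k + 3)).
s_(k+1) − s_k = -3/(k**4 + 10*k**3 + 35*k**2 + 50*k + 24) = t_k.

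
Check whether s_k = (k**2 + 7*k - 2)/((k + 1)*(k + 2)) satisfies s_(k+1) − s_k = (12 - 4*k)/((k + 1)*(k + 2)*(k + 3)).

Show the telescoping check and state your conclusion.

s_(k+1) = (7*k + (k + 1)**2 + 5)/((k + 2)*(k + 3))
s_(k+1) − s_k = 4*(3 - k)/(k**3 + 6*k**2 + 11*k + 6)
(s_(k+1) − s_k) − t_k = 0

valid; difference matches t_k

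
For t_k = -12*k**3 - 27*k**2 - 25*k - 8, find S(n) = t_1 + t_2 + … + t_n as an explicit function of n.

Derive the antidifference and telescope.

t_(k+1)/t_k = (12*k**3 + 63*k**2 + 115*k + 72)/(12*k**3 + 27*k**2 + 25*k + 8).
Take A(k)=1, B(k)=1, C(k)=k**3 + 9*k**2/4 + 25*k/12 + 2/3.
Key eq: (1)·f(k+1) = (1)·f(k) + (k**3 + 9*k**2/4 + 25*k/12 + 2/3).
Degrees (0,0,3) ⇒ d ≤ 4.
Solve for f: f(k) = k**2*(3*k**2 + 3*k + 2)/12 (degree 4 ≤ 4).
R(k) = B(k−1)·f(k)/C(k) = k**2*(3*k**2 + 3*k + 2)/(12*k**3 + 27*k**2 + 25*k + 8); s_k = R·t_k = k**2*(-3*k**2 - 3*k - 2).
Check: Δs_k = -12*k**3 - 27*k**2 - 25*k - 8. ✓
Σ_(k=1)^n t_k = s_(n+1) − s_(1) = (-3*n**4 - 15*n**3 - 29*n**2 - 25*n - 8) − (-8), i.e. n*(-3*n**3 - 15*n**2 - 29*n - 25).

S(n) = n*(-3*n**3 - 15*n**2 - 29*n - 25)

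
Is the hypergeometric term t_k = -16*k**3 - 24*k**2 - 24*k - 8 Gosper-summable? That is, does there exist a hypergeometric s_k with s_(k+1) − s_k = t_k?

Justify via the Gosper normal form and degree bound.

Yes. s_k = 4*k**2*(-k**2 - 1).

Step 1: r(k) = (2*k**3 + 9*k**2 + 15*k + 9)/(2*k**3 + 3*k**2 + 3*k + 1).
Normal form (A,B,C) = (1, 1, k**3 + 3*k**2/2 + 3*k/2 + 1/2).
Solve (1)·f(k+1) − (1)·f(k) = k**3 + 3*k**2/2 + 3*k/2 + 1/2.
From deg A=0, deg B=0, deg C=3: d=4.
Solve for f: f(k) = k**2*(k**2 + 1)/4 (degree 4 ≤ 4).
Certificate R = B(k−1)f/C = k**2*(k**2 + 1)/(2*(2*k + 1)*(k**2 + k + 1)) gives s_k = 4*k**2*(-k**2 - 1).
Verify: -16*k**3 - 24*k**2 - 24*k - 8 matches t_k.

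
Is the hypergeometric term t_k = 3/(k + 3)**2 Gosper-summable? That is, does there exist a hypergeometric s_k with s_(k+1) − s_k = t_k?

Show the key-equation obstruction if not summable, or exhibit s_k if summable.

No; the coefficient equations for f are inconsistent.

Ratio r(k) = (k + 3)**2/(k + 4)**2.
Factor: A=k**2 + 6*k + 9; B=k**2 + 8*k + 16; C=1.
f must satisfy (k**2 + 6*k + 9)·f(k+1) − (k**2 + 6*k + 9)·f(k) = 1.
Degrees (2,2,0) ⇒ d ≤ 0.
Put f(k) = c0: A·f(k+1) − B(k−1)·f(k) − C = -1; need -1 = 0 — inconsistent ⇒ no f, not summable.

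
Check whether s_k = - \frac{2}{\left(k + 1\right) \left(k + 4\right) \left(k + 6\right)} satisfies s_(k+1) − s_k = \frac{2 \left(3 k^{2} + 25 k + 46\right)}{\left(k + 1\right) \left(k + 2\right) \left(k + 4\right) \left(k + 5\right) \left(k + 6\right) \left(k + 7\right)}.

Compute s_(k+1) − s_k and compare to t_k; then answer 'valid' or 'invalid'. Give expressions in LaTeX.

Valid — Δs_k = t_k.

s_(k+1) = -2/((k + 2)*(k + 5)*(k + 7))
s_(k+1) − s_k = 2*(3*k**2 + 25*k + 46)/(k**6 + 25*k**5 + 247*k**4 + 1219*k**3 + 3112*k**2 + 3796*k + 1680)
(s_(k+1) − s_k) − t_k = 0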